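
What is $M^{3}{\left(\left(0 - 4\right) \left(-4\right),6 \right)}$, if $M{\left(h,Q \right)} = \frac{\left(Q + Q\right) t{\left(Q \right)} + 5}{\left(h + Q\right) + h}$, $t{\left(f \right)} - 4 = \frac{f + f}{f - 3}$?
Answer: $\frac{1030301}{54872} \approx 18.776$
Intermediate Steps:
$t{\left(f \right)} = 4 + \frac{2 f}{-3 + f}$ ($t{\left(f \right)} = 4 + \frac{f + f}{f - 3} = 4 + \frac{2 f}{-3 + f}$)
$M{\left(h,Q \right)} = \frac{5 + \frac{12 Q \left(-2 + Q\right)}{-3 + Q}}{Q + 2 h}$ ($M{\left(h,Q \right)} = \frac{\left(Q + Q\right) \frac{6 \left(-2 + Q\right)}{-3 + Q} + 5}{\left(h + Q\right) + h} = \frac{2 Q \frac{6 \left(-2 + Q\right)}{-3 + Q} + 5}{\left(Q + h\right) + h} = \frac{\frac{12 Q \left(-2 + Q\right)}{-3 + Q} + 5}{Q + 2 h} = \frac{5 + \frac{12 Q \left(-2 + Q\right)}{-3 + Q}}{Q + 2 h}$)
$M^{3}{\left(\left(0 - 4\right) \left(-4\right),6 \right)} = \left(\frac{-15 + 5 \cdot 6 + 12 \cdot 6 \left(-2 + 6\right)}{\left(-3 + 6\right) \left(6 + 2 \left(0 - 4\right) \left(-4\right)\right)}\right)^{3} = \left(\frac{-15 + 30 + 12 \cdot 6 \cdot 4}{3 \left(6 + 2 \left(\left(-4\right) \left(-4\right)\right)\right)}\right)^{3} = \left(\frac{-15 + 30 + 288}{3 \left(6 + 2 \cdot 16\right)}\right)^{3} = \left(\frac{1}{3} \frac{1}{6 + 32} \cdot 303\right)^{3} = \left(\frac{1}{3} \cdot \frac{1}{38} \cdot 303\right)^{3} = \left(\frac{101}{38}\right)^{3} = \frac{1030301}{54872}$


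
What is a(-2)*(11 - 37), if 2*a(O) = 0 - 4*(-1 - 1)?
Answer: -104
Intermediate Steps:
a(O) = 4 (a(O) = (0 - 4*(-1 - 1))/2 = (0 - 4*(-2))/2 = (0 + 8)/2 = (1/2)*8 = 4)
a(-2)*(11 - 37) = 4*(11 - 37) = 4*(-26) = -104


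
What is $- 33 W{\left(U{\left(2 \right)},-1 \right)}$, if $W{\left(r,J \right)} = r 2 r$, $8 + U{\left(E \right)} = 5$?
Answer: $-594$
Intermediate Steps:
$U{\left(E \right)} = -3$ ($U{\left(E \right)} = -8 + 5 = -3$)
$W{\left(r,J \right)} = 2 r^{2}$ ($W{\left(r,J \right)} = 2 r r = 2 r^{2}$)
$- 33 W{\left(U{\left(2 \right)},-1 \right)} = - 33 \cdot 2 \left(-3\right)^{2} = - 33 \cdot 2 \cdot 9 = \left(-33\right) 18 = -594$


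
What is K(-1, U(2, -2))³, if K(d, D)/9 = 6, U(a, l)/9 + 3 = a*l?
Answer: 157464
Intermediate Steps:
U(a, l) = -27 + 9*a*l (U(a, l) = -27 + 9*(a*l) = -27 + 9*a*l)
K(d, D) = 54 (K(d, D) = 9*6 = 54)
K(-1, U(2, -2))³ = 54³ = 157464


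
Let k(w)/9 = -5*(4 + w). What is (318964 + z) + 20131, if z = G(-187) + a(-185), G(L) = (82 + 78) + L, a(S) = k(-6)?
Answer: 339158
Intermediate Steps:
k(w) = -180 - 45*w (k(w) = 9*(-5*(4 + w)) = 9*(-20 - 5*w) = -180 - 45*w)
a(S) = 90 (a(S) = -180 - 45*(-6) = -180 + 270 = 90)
G(L) = 160 + L
z = 63 (z = (160 - 187) + 90 = -27 + 90 = 63)
(318964 + z) + 20131 = (318964 + 63) + 20131 = 319027 + 20131 = 339158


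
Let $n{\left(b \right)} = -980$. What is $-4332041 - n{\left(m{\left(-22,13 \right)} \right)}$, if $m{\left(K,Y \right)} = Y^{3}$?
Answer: $-4331061$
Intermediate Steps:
$-4332041 - n{\left(m{\left(-22,13 \right)} \right)} = -4332041 - -980 = -4332041 + 980 = -4331061$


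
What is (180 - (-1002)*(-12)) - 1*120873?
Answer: -132717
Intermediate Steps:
(180 - (-1002)*(-12)) - 1*120873 = (180 - 334*36) - 120873 = (180 - 12024) - 120873 = -11844 - 120873 = -132717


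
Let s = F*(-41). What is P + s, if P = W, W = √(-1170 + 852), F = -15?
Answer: 615 + I*√318 ≈ 615.0 + 17.833*I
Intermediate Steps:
W = I*√318 (W = √(-318) = I*√318 ≈ 17.833*I)
s = 615 (s = -15*(-41) = 615)
P = I*√318 ≈ 17.833*I
P + s = I*√318 + 615 = 615 + I*√318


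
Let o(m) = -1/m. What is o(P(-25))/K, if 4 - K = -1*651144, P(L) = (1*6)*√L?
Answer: I/19534440 ≈ 5.1192e-8*I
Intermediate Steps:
P(L) = 6*√L
K = 651148 (K = 4 - (-1)*651144 = 4 - 1*(-651144) = 4 + 651144 = 651148)
o(P(-25))/K = -1/(6*√(-25))/651148 = -1/(6*(5*I))*(1/651148) = -1/(30*I)*(1/651148) = -(-1)*I/30*(1/651148) = (I/30)*(1/651148) = I/19534440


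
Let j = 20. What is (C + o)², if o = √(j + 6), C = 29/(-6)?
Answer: 1777/36 - 29*√26/3 ≈ 0.070589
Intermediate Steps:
C = -29/6 (C = 29*(-⅙) = -29/6 ≈ -4.8333)
o = √26 (o = √(20 + 6) = √26 ≈ 5.0990)
(C + o)² = (-29/6 + √26)²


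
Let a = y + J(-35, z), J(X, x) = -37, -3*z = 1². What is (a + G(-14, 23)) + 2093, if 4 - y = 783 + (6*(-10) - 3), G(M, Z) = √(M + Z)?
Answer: 1343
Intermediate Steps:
z = -⅓ (z = -⅓*1² = -⅓*1 = -⅓ ≈ -0.33333)
y = -716 (y = 4 - (783 + (6*(-10) - 3)) = 4 - (783 + (-60 - 3)) = 4 - (783 - 63) = 4 - 1*720 = 4 - 720 = -716)
a = -753 (a = -716 - 37 = -753)
(a + G(-14, 23)) + 2093 = (-753 + √(-14 + 23)) + 2093 = (-753 + √9) + 2093 = (-753 + 3) + 2093 = -750 + 2093 = 1343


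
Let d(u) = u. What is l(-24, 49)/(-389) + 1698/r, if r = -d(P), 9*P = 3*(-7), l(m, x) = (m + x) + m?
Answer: 1981559/2723 ≈ 727.71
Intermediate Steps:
l(m, x) = x + 2*m
P = -7/3 (P = (3*(-7))/9 = (⅑)*(-21) = -7/3 ≈ -2.3333)
r = 7/3 (r = -1*(-7/3) = 7/3 ≈ 2.3333)
l(-24, 49)/(-389) + 1698/r = (49 + 2*(-24))/(-389) + 1698/(7/3) = (49 - 48)*(-1/389) + 1698*(3/7) = 1*(-1/389) + 5094/7 = -1/389 + 5094/7 = 1981559/2723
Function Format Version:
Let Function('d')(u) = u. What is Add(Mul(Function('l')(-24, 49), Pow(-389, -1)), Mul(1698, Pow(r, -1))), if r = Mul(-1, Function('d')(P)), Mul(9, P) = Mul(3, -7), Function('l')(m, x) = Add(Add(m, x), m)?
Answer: Rational(1981559, 2723) ≈ 727.71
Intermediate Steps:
Function('l')(m, x) = Add(x, Mul(2, m))
P = Rational(-7, 3) (P = Mul(Rational(1, 9), Mul(3, -7)) = Mul(Rational(1, 9), -21) = Rational(-7, 3) ≈ -2.3333)
r = Rational(7, 3) (r = Mul(-1, Rational(-7, 3)) = Rational(7, 3) ≈ 2.3333)
Add(Mul(Function('l')(-24, 49), Pow(-389, -1)), Mul(1698, Pow(r, -1))) = Add(Mul(Add(49, Mul(2, -24)), Pow(-389, -1)), Mul(1698, Pow(Rational(7, 3), -1))) = Add(Mul(Add(49, -48), Rational(-1, 389)), Mul(1698, Rational(3, 7))) = Add(Mul(1, Rational(-1, 389)), Rational(5094, 7)) = Add(Rational(-1, 389), Rational(5094, 7)) = Rational(1981559, 2723)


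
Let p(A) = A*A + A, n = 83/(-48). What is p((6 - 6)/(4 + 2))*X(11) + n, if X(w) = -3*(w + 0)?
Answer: -83/48 ≈ -1.7292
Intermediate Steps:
n = -83/48 (n = 83*(-1/48) = -83/48 ≈ -1.7292)
p(A) = A + A² (p(A) = A² + A = A + A²)
X(w) = -3*w
p((6 - 6)/(4 + 2))*X(11) + n = (((6 - 6)/(4 + 2))*(1 + (6 - 6)/(4 + 2)))*(-3*11) - 83/48 = ((0/6)*(1 + 0/6))*(-33) - 83/48 = ((0*(⅙))*(1 + 0*(⅙)))*(-33) - 83/48 = (0*(1 + 0))*(-33) - 83/48 = (0*1)*(-33) - 83/48 = 0*(-33) - 83/48 = 0 - 83/48 = -83/48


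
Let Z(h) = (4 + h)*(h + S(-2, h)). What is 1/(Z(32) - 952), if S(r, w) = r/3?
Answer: 1/176 ≈ 0.0056818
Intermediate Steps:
S(r, w) = r/3 (S(r, w) = r*(1/3) = r/3)
Z(h) = (4 + h)*(-2/3 + h) (Z(h) = (4 + h)*(h + (1/3)*(-2)) = (4 + h)*(h - 2/3) = (4 + h)*(-2/3 + h))
1/(Z(32) - 952) = 1/((-8/3 + 32**2 + (10/3)*32) - 952) = 1/((-8/3 + 1024 + 320/3) - 952) = 1/(1128 - 952) = 1/176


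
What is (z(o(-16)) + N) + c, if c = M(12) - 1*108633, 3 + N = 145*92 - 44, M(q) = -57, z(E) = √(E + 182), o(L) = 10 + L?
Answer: -95397 + 4*√11 ≈ -95384.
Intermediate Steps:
z(E) = √(182 + E)
N = 13293 (N = -3 + (145*92 - 44) = -3 + (13340 - 44) = -3 + 13296 = 13293)
c = -108690 (c = -57 - 1*108633 = -57 - 108633 = -108690)
(z(o(-16)) + N) + c = (√(182 + (10 - 16)) + 13293) - 108690 = (√(182 - 6) + 13293) - 108690 = (√176 + 13293) - 108690 = (4*√11 + 13293) - 108690 = (13293 + 4*√11) - 108690 = -95397 + 4*√11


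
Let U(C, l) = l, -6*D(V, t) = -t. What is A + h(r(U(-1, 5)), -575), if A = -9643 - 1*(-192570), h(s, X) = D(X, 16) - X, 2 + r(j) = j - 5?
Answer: 550514/3 ≈ 1.8350e+5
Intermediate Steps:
D(V, t) = t/6 (D(V, t) = -(-1)*t/6 = t/6)
r(j) = -7 + j (r(j) = -2 + (j - 5) = -2 + (-5 + j) = -7 + j)
h(s, X) = 8/3 - X (h(s, X) = (⅙)*16 - X = 8/3 - X)
A = 182927 (A = -9643 + 192570 = 182927)
A + h(r(U(-1, 5)), -575) = 182927 + (8/3 - 1*(-575)) = 182927 + (8/3 + 575) = 182927 + 1733/3 = 550514/3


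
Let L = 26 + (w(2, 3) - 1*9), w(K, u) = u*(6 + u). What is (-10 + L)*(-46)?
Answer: -1564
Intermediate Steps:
L = 44 (L = 26 + (3*(6 + 3) - 1*9) = 26 + (3*9 - 9) = 26 + (27 - 9) = 26 + 18 = 44)
(-10 + L)*(-46) = (-10 + 44)*(-46) = 34*(-46) = -1564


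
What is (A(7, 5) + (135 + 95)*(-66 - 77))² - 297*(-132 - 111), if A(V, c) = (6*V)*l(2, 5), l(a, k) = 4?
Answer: 1070801455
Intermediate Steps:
A(V, c) = 24*V (A(V, c) = (6*V)*4 = 24*V)
(A(7, 5) + (135 + 95)*(-66 - 77))² - 297*(-132 - 111) = (24*7 + (135 + 95)*(-66 - 77))² - 297*(-132 - 111) = (168 + 230*(-143))² - 297*(-243) = (168 - 32890)² - 1*(-72171) = (-32722)² + 72171 = 1070729284 + 72171 = 1070801455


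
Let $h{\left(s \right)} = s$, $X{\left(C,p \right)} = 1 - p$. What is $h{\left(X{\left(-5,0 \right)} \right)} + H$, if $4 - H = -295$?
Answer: $300$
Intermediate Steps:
$H = 299$ ($H = 4 - -295 = 4 + 295 = 299$)
$h{\left(X{\left(-5,0 \right)} \right)} + H = \left(1 - 0\right) + 299 = \left(1 + 0\right) + 299 = 1 + 299 = 300$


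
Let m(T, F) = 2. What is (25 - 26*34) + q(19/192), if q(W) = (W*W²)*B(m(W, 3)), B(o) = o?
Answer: -3039946037/3538944 ≈ -859.00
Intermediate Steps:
q(W) = 2*W³ (q(W) = (W*W²)*2 = W³*2 = 2*W³)
(25 - 26*34) + q(19/192) = (25 - 26*34) + 2*(19/192)³ = (25 - 884) + 2*(19*(1/192))³ = -859 + 2*(19/192)³ = -859 + 2*(6859/7077888) = -859 + 6859/3538944 = -3039946037/3538944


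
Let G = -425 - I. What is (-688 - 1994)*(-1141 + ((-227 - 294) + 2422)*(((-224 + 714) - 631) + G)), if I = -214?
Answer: 1797725826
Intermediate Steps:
G = -211 (G = -425 - 1*(-214) = -425 + 214 = -211)
(-688 - 1994)*(-1141 + ((-227 - 294) + 2422)*(((-224 + 714) - 631) + G)) = (-688 - 1994)*(-1141 + ((-227 - 294) + 2422)*(((-224 + 714) - 631) - 211)) = -2682*(-1141 + (-521 + 2422)*((490 - 631) - 211)) = -2682*(-1141 + 1901*(-141 - 211)) = -2682*(-1141 + 1901*(-352)) = -2682*(-1141 - 669152) = -2682*(-670293) = 1797725826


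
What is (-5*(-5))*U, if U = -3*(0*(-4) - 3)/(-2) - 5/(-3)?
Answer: -425/6 ≈ -70.833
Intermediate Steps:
U = -17/6 (U = -3*(0 - 3)*(-½) - 5*(-⅓) = -3*(-3)*(-½) + 5/3 = 9*(-½) + 5/3 = -9/2 + 5/3 = -17/6 ≈ -2.8333)
(-5*(-5))*U = -5*(-5)*(-17/6) = 25*(-17/6) = -425/6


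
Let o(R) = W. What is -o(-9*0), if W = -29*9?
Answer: 261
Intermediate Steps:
W = -261
o(R) = -261
-o(-9*0) = -1*(-261) = 261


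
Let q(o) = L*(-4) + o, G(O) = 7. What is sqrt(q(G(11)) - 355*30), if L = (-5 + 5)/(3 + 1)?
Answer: I*sqrt(10643) ≈ 103.16*I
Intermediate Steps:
L = 0 (L = 0/4 = 0*(1/4) = 0)
q(o) = o (q(o) = 0*(-4) + o = 0 + o = o)
sqrt(q(G(11)) - 355*30) = sqrt(7 - 355*30) = sqrt(7 - 10650) = sqrt(-10643) = I*sqrt(10643)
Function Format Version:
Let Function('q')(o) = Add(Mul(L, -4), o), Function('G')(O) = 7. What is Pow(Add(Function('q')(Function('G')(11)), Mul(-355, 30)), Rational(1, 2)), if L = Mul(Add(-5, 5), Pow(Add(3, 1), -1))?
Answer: Mul(I, Pow(10643, Rational(1, 2))) ≈ Mul(103.16, I)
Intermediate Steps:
L = 0 (L = Mul(0, Pow(4, -1)) = Mul(0, Rational(1, 4)) = 0)
Function('q')(o) = o (Function('q')(o) = Add(Mul(0, -4), o) = Add(0, o) = o)
Pow(Add(Function('q')(Function('G')(11)), Mul(-355, 30)), Rational(1, 2)) = Pow(Add(7, Mul(-355, 30)), Rational(1, 2)) = Pow(Add(7, -10650), Rational(1, 2)) = Pow(-10643, Rational(1, 2)) = Mul(I, Pow(10643, Rational(1, 2)))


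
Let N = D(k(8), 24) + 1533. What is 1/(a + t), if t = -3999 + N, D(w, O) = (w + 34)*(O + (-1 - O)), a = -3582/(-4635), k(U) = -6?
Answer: -515/1284012 ≈ -0.00040109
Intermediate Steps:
a = 398/515 (a = -3582*(-1/4635) = 398/515 ≈ 0.77282)
D(w, O) = -34 - w (D(w, O) = (34 + w)*(-1) = -34 - w)
N = 1505 (N = (-34 - 1*(-6)) + 1533 = (-34 + 6) + 1533 = -28 + 1533 = 1505)
t = -2494 (t = -3999 + 1505 = -2494)
1/(a + t) = 1/(398/515 - 2494) = 1/(-1284012/515) = -515/1284012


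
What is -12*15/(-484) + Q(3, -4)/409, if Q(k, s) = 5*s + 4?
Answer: 16469/49489 ≈ 0.33278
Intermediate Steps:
Q(k, s) = 4 + 5*s
-12*15/(-484) + Q(3, -4)/409 = -12*15/(-484) + (4 + 5*(-4))/409 = -180*(-1/484) + (4 - 20)*(1/409) = 45/121 - 16*1/409 = 45/121 - 16/409 = 16469/49489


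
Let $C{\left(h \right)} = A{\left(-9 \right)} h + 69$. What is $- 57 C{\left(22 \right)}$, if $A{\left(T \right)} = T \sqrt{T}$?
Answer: $-3933 + 33858 i \approx -3933.0 + 33858.0 i$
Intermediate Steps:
$A{\left(T \right)} = T^{\frac{3}{2}}$
$C{\left(h \right)} = 69 - 27 i h$ ($C{\left(h \right)} = \left(-9\right)^{\frac{3}{2}} h + 69 = - 27 i h + 69 = 69 - 27 i h$)
$- 57 C{\left(22 \right)} = - 57 \left(69 - 27 i 22\right) = - 57 \left(69 - 594 i\right) = -3933 + 33858 i$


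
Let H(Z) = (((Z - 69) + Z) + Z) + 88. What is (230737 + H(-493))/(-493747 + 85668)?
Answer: -229277/408079 ≈ -0.56184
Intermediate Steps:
H(Z) = 19 + 3*Z (H(Z) = (((-69 + Z) + Z) + Z) + 88 = ((-69 + 2*Z) + Z) + 88 = (-69 + 3*Z) + 88 = 19 + 3*Z)
(230737 + H(-493))/(-493747 + 85668) = (230737 + (19 + 3*(-493)))/(-493747 + 85668) = (230737 + (19 - 1479))/(-408079) = (230737 - 1460)*(-1/408079) = 229277*(-1/408079) = -229277/408079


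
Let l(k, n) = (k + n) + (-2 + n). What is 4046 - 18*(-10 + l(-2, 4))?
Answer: 4154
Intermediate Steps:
l(k, n) = -2 + k + 2*n
4046 - 18*(-10 + l(-2, 4)) = 4046 - 18*(-10 + (-2 - 2 + 2*4)) = 4046 - 18*(-10 + (-2 - 2 + 8)) = 4046 - 18*(-10 + 4) = 4046 - 18*(-6) = 4046 - 1*(-108) = 4046 + 108 = 4154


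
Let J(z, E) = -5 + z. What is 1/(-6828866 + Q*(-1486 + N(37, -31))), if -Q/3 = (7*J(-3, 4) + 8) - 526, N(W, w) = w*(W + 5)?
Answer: -1/11629802 ≈ -8.5986e-8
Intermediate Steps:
N(W, w) = w*(5 + W)
Q = 1722 (Q = -3*((7*(-5 - 3) + 8) - 526) = -3*((7*(-8) + 8) - 526) = -3*((-56 + 8) - 526) = -3*(-48 - 526) = -3*(-574) = 1722)
1/(-6828866 + Q*(-1486 + N(37, -31))) = 1/(-6828866 + 1722*(-1486 - 31*(5 + 37))) = 1/(-6828866 + 1722*(-1486 - 31*42)) = 1/(-6828866 + 1722*(-1486 - 1302)) = 1/(-6828866 + 1722*(-2788)) = 1/(-6828866 - 4800936) = 1/(-11629802) = -1/11629802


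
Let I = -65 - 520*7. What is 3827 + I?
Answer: 122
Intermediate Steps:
I = -3705 (I = -65 - 104*35 = -65 - 3640 = -3705)
3827 + I = 3827 - 3705 = 122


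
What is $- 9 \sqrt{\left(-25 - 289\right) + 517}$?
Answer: $- 9 \sqrt{203} \approx -128.23$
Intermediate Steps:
$- 9 \sqrt{\left(-25 - 289\right) + 517} = - 9 \sqrt{-314 + 517} = - 9 \sqrt{203}$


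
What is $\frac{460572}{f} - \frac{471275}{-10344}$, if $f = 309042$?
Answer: $\frac{8355995851}{177596136} \approx 47.051$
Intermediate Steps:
$\frac{460572}{f} - \frac{471275}{-10344} = \frac{460572}{309042} - \frac{471275}{-10344} = 460572 \cdot \frac{1}{309042} - - \frac{471275}{10344} = \frac{76762}{51507} + \frac{471275}{10344} = \frac{8355995851}{177596136}$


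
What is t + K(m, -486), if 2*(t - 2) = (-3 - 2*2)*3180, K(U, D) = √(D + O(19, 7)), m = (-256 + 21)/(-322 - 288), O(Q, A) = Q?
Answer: -11128 + I*√467 ≈ -11128.0 + 21.61*I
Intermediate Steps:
m = 47/122 (m = -235/(-610) = -235*(-1/610) = 47/122 ≈ 0.38525)
K(U, D) = √(19 + D) (K(U, D) = √(D + 19) = √(19 + D))
t = -11128 (t = 2 + ((-3 - 2*2)*3180)/2 = 2 + ((-3 - 4)*3180)/2 = 2 + (-7*3180)/2 = 2 + (½)*(-22260) = 2 - 11130 = -11128)
t + K(m, -486) = -11128 + √(19 - 486) = -11128 + √(-467) = -11128 + I*√467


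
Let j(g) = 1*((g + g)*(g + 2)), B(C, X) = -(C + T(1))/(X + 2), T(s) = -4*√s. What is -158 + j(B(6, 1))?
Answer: -1438/9 ≈ -159.78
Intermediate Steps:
B(C, X) = -(-4 + C)/(2 + X) (B(C, X) = -(C - 4*√1)/(X + 2) = -(C - 4*1)/(2 + X) = -(C - 4)/(2 + X) = -(-4 + C)/(2 + X))
j(g) = 2*g*(2 + g) (j(g) = 1*((2*g)*(2 + g)) = 1*(2*g*(2 + g)) = 2*g*(2 + g))
-158 + j(B(6, 1)) = -158 + 2*((4 - 1*6)/(2 + 1))*(2 + (4 - 1*6)/(2 + 1)) = -158 + 2*((4 - 6)/3)*(2 + (4 - 6)/3) = -158 + 2*((⅓)*(-2))*(2 + (⅓)*(-2)) = -158 + 2*(-⅔)*(2 - ⅔) = -158 + 2*(-⅔)*(4/3) = -158 - 16/9 = -1438/9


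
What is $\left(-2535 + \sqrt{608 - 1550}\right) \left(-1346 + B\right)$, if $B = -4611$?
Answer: $15100995 - 5957 i \sqrt{942} \approx 1.5101 \cdot 10^{7} - 1.8283 \cdot 10^{5} i$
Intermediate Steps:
$\left(-2535 + \sqrt{608 - 1550}\right) \left(-1346 + B\right) = \left(-2535 + \sqrt{608 - 1550}\right) \left(-1346 - 4611\right) = \left(-2535 + \sqrt{-942}\right) \left(-5957\right) = \left(-2535 + i \sqrt{942}\right) \left(-5957\right) = 15100995 - 5957 i \sqrt{942}$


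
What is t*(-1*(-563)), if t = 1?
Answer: 563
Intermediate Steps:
t*(-1*(-563)) = 1*(-1*(-563)) = 1*563 = 563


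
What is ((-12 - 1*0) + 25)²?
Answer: 169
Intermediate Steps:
((-12 - 1*0) + 25)² = ((-12 + 0) + 25)² = (-12 + 25)² = 13² = 169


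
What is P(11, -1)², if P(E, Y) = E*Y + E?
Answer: 0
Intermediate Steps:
P(E, Y) = E + E*Y
P(11, -1)² = (11*(1 - 1))² = (11*0)² = 0² = 0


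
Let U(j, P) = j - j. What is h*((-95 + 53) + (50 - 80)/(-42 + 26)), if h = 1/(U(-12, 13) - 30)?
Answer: 107/80 ≈ 1.3375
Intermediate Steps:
U(j, P) = 0
h = -1/30 (h = 1/(0 - 30) = 1/(-30) = -1/30 ≈ -0.033333)
h*((-95 + 53) + (50 - 80)/(-42 + 26)) = -((-95 + 53) + (50 - 80)/(-42 + 26))/30 = -(-42 - 30/(-16))/30 = -(-42 - 30*(-1/16))/30 = -(-42 + 15/8)/30 = -1/30*(-321/8) = 107/80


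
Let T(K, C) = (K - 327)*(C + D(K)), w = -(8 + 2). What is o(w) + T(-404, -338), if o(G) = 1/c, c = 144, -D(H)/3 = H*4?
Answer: -474740639/144 ≈ -3.2968e+6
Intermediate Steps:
w = -10 (w = -1*10 = -10)
D(H) = -12*H (D(H) = -3*H*4 = -12*H)
o(G) = 1/144
T(K, C) = (-327 + K)*(C - 12*K) (T(K, C) = (K - 327)*(C - 12*K) = (-327 + K)*(C - 12*K))
o(w) + T(-404, -338) = 1/144 + (-327*(-338) - 12*(-404)² + 3924*(-404) - 338*(-404)) = 1/144 + (110526 - 12*163216 - 1585296 + 136552) = 1/144 + (110526 - 1958592 - 1585296 + 136552) = 1/144 - 3296810 = -474740639/144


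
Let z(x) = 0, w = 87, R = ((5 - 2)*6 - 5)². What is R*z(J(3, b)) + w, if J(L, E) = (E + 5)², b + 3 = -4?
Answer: 87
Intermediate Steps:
b = -7 (b = -3 - 4 = -7)
J(L, E) = (5 + E)²
R = 169 (R = (3*6 - 5)² = (18 - 5)² = 13² = 169)
R*z(J(3, b)) + w = 169*0 + 87 = 0 + 87 = 87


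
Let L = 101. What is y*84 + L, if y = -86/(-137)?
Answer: 21061/137 ≈ 153.73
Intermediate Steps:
y = 86/137 (y = -86*(-1/137) = 86/137 ≈ 0.62774)
y*84 + L = (86/137)*84 + 101 = 7224/137 + 101 = 21061/137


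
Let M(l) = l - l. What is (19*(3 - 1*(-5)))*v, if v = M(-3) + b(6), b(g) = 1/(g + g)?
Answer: 38/3 ≈ 12.667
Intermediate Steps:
M(l) = 0
b(g) = 1/(2*g)
v = 1/12 (v = 0 + (½)/6 = 0 + (½)*(⅙) = 0 + 1/12 = 1/12 ≈ 0.083333)
(19*(3 - 1*(-5)))*v = (19*(3 - 1*(-5)))*(1/12) = (19*(3 + 5))*(1/12) = (19*8)*(1/12) = 152*(1/12) = 38/3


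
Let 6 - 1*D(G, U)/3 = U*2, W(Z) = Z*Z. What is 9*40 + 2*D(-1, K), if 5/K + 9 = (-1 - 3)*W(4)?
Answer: 28968/73 ≈ 396.82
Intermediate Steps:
W(Z) = Z**2
K = -5/73 (K = 5/(-9 + (-1 - 3)*4**2) = 5/(-9 - 4*16) = 5/(-9 - 64) = 5/(-73) = 5*(-1/73) = -5/73 ≈ -0.068493)
D(G, U) = 18 - 6*U (D(G, U) = 18 - 3*U*2 = 18 - 6*U)
9*40 + 2*D(-1, K) = 9*40 + 2*(18 - 6*(-5/73)) = 360 + 2*(18 + 30/73) = 360 + 2*(1344/73) = 360 + 2688/73 = 28968/73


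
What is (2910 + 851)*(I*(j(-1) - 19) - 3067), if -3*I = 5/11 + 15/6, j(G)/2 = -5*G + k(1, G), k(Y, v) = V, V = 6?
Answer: -254014179/22 ≈ -1.1546e+7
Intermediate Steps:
k(Y, v) = 6
j(G) = 12 - 10*G (j(G) = 2*(-5*G + 6) = 2*(6 - 5*G) = 12 - 10*G)
I = -65/66 (I = -(5/11 + 15/6)/3 = -(5*(1/11) + 15*(⅙))/3 = -(5/11 + 5/2)/3 = -⅓*65/22 = -65/66 ≈ -0.98485)
(2910 + 851)*(I*(j(-1) - 19) - 3067) = (2910 + 851)*(-65*((12 - 10*(-1)) - 19)/66 - 3067) = 3761*(-65*((12 + 10) - 19)/66 - 3067) = 3761*(-65*(22 - 19)/66 - 3067) = 3761*(-65/66*3 - 3067) = 3761*(-65/22 - 3067) = 3761*(-67539/22) = -254014179/22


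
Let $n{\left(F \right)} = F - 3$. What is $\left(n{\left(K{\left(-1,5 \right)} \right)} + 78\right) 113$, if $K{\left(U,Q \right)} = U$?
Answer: $8362$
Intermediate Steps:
$n{\left(F \right)} = -3 + F$
$\left(n{\left(K{\left(-1,5 \right)} \right)} + 78\right) 113 = \left(\left(-3 - 1\right) + 78\right) 113 = \left(-4 + 78\right) 113 = 74 \cdot 113 = 8362$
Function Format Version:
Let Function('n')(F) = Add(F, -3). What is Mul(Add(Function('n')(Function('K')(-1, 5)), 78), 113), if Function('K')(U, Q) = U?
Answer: 8362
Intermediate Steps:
Function('n')(F) = Add(-3, F)
Mul(Add(Function('n')(Function('K')(-1, 5)), 78), 113) = Mul(Add(Add(-3, -1), 78), 113) = Mul(Add(-4, 78), 113) = Mul(74, 113) = 8362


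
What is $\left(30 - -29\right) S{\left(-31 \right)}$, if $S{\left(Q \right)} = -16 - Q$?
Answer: $885$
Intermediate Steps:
$\left(30 - -29\right) S{\left(-31 \right)} = \left(30 - -29\right) \left(-16 - -31\right) = \left(30 + 29\right) \left(-16 + 31\right) = 59 \cdot 15 = 885$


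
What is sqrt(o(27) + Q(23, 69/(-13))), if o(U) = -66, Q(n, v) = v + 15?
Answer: 2*I*sqrt(2379)/13 ≈ 7.5038*I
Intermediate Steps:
Q(n, v) = 15 + v
sqrt(o(27) + Q(23, 69/(-13))) = sqrt(-66 + (15 + 69/(-13))) = sqrt(-66 + (15 + 69*(-1/13))) = sqrt(-66 + (15 - 69/13)) = sqrt(-66 + 126/13) = sqrt(-732/13) = 2*I*sqrt(2379)/13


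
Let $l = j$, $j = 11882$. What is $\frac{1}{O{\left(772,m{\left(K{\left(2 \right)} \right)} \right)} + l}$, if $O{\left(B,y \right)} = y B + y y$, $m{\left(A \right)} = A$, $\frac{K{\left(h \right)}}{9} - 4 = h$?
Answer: $\frac{1}{56486} \approx 1.7704 \cdot 10^{-5}$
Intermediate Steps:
$K{\left(h \right)} = 36 + 9 h$
$O{\left(B,y \right)} = y^{2} + B y$ ($O{\left(B,y \right)} = B y + y^{2} = y^{2} + B y$)
$l = 11882$
$\frac{1}{O{\left(772,m{\left(K{\left(2 \right)} \right)} \right)} + l} = \frac{1}{\left(36 + 9 \cdot 2\right) \left(772 + \left(36 + 9 \cdot 2\right)\right) + 11882} = \frac{1}{\left(36 + 18\right) \left(772 + \left(36 + 18\right)\right) + 11882} = \frac{1}{54 \left(772 + 54\right) + 11882} = \frac{1}{54 \cdot 826 + 11882} = \frac{1}{44604 + 11882} = \frac{1}{56486}$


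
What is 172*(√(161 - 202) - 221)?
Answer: -38012 + 172*I*√41 ≈ -38012.0 + 1101.3*I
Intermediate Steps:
172*(√(161 - 202) - 221) = 172*(√(-41) - 221) = 172*(I*√41 - 221) = 172*(-221 + I*√41) = -38012 + 172*I*√41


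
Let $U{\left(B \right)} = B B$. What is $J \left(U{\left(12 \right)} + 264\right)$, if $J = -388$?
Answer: $-158304$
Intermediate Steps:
$U{\left(B \right)} = B^{2}$
$J \left(U{\left(12 \right)} + 264\right) = - 388 \left(12^{2} + 264\right) = - 388 \left(144 + 264\right) = \left(-388\right) 408 = -158304$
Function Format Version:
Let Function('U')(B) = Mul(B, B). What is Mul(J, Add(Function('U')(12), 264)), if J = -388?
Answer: -158304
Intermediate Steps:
Function('U')(B) = Pow(B, 2)
Mul(J, Add(Function('U')(12), 264)) = Mul(-388, Add(Pow(12, 2), 264)) = Mul(-388, Add(144, 264)) = Mul(-388, 408) = -158304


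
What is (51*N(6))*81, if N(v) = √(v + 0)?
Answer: 4131*√6 ≈ 10119.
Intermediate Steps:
N(v) = √v
(51*N(6))*81 = (51*√6)*81 = 4131*√6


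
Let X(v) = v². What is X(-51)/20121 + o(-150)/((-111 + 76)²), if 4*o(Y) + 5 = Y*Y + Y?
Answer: 30823243/6572860 ≈ 4.6895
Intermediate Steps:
o(Y) = -5/4 + Y/4 + Y²/4 (o(Y) = -5/4 + (Y*Y + Y)/4 = -5/4 + (Y² + Y)/4 = -5/4 + (Y + Y²)/4 = -5/4 + (Y/4 + Y²/4) = -5/4 + Y/4 + Y²/4)
X(-51)/20121 + o(-150)/((-111 + 76)²) = (-51)²/20121 + (-5/4 + (¼)*(-150) + (¼)*(-150)²)/((-111 + 76)²) = 2601*(1/20121) + (-5/4 - 75/2 + (¼)*22500)/((-35)²) = 867/6707 + (-5/4 - 75/2 + 5625)/1225 = 867/6707 + (22345/4)*(1/1225) = 867/6707 + 4469/980 = 30823243/6572860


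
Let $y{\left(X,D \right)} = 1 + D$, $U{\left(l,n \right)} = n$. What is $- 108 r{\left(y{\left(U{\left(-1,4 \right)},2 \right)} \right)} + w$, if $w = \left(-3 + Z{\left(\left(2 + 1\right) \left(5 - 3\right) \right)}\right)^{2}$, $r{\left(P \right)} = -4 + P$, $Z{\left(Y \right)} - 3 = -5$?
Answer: $133$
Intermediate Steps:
$Z{\left(Y \right)} = -2$ ($Z{\left(Y \right)} = 3 - 5 = -2$)
$w = 25$ ($w = \left(-3 - 2\right)^{2} = \left(-5\right)^{2} = 25$)
$- 108 r{\left(y{\left(U{\left(-1,4 \right)},2 \right)} \right)} + w = - 108 \left(-4 + \left(1 + 2\right)\right) + 25 = - 108 \left(-4 + 3\right) + 25 = \left(-108\right) \left(-1\right) + 25 = 108 + 25 = 133$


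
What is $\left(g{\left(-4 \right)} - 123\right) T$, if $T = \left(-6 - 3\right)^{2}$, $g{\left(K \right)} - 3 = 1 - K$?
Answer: $-9315$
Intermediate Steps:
$g{\left(K \right)} = 4 - K$ ($g{\left(K \right)} = 3 - \left(-1 + K\right) = 4 - K$)
$T = 81$ ($T = \left(-9\right)^{2} = 81$)
$\left(g{\left(-4 \right)} - 123\right) T = \left(\left(4 - -4\right) - 123\right) 81 = \left(\left(4 + 4\right) - 123\right) 81 = \left(8 - 123\right) 81 = \left(-115\right) 81 = -9315$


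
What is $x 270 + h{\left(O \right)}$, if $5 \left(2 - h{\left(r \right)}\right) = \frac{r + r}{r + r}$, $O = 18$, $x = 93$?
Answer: $\frac{125559}{5} \approx 25112.0$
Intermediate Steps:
$h{\left(r \right)} = \frac{9}{5}$ ($h{\left(r \right)} = 2 - \frac{\left(r + r\right) \frac{1}{r + r}}{5} = 2 - \frac{2 r \frac{1}{2 r}}{5} = 2 - \frac{1}{5} = \frac{9}{5}$)
$x 270 + h{\left(O \right)} = 93 \cdot 270 + \frac{9}{5} = 25110 + \frac{9}{5} = \frac{125559}{5}$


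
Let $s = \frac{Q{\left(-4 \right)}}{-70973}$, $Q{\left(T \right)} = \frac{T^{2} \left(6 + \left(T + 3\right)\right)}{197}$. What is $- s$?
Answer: $\frac{80}{13981681} \approx 5.7218 \cdot 10^{-6}$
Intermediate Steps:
$Q{\left(T \right)} = \frac{T^{2} \left(9 + T\right)}{197}$ ($Q{\left(T \right)} = T^{2} \left(6 + \left(3 + T\right)\right) \frac{1}{197} = T^{2} \left(9 + T\right) \frac{1}{197} = \frac{T^{2} \left(9 + T\right)}{197}$)
$s = - \frac{80}{13981681}$ ($s = \frac{\frac{1}{197} \left(-4\right)^{2} \left(9 - 4\right)}{-70973} = \frac{1}{197} \cdot 16 \cdot 5 \left(- \frac{1}{70973}\right) = \frac{80}{197} \left(- \frac{1}{70973}\right) = - \frac{80}{13981681} \approx -5.7218 \cdot 10^{-6}$)
$- s = \left(-1\right) \left(- \frac{80}{13981681}\right) = \frac{80}{13981681}$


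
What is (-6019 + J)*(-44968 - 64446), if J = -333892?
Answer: 37191022154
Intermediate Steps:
(-6019 + J)*(-44968 - 64446) = (-6019 - 333892)*(-44968 - 64446) = -339911*(-109414) = 37191022154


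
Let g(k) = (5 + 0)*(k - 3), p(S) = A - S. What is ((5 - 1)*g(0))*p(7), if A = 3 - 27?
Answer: 1860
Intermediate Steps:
A = -24
p(S) = -24 - S
g(k) = -15 + 5*k (g(k) = 5*(-3 + k) = -15 + 5*k)
((5 - 1)*g(0))*p(7) = ((5 - 1)*(-15 + 5*0))*(-24 - 1*7) = (4*(-15 + 0))*(-24 - 7) = (4*(-15))*(-31) = -60*(-31) = 1860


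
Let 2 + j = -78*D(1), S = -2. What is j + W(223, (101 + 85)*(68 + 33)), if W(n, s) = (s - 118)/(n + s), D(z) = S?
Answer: 2946054/19009 ≈ 154.98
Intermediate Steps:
D(z) = -2
j = 154 (j = -2 - 78*(-2) = -2 + 156 = 154)
W(n, s) = (-118 + s)/(n + s)
j + W(223, (101 + 85)*(68 + 33)) = 154 + (-118 + (101 + 85)*(68 + 33))/(223 + (101 + 85)*(68 + 33)) = 154 + (-118 + 186*101)/(223 + 186*101) = 154 + (-118 + 18786)/(223 + 18786) = 154 + 18668/19009 = 2946054/19009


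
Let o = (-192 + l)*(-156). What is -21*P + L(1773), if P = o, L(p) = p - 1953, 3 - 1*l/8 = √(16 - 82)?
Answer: -550548 - 26208*I*√66 ≈ -5.5055e+5 - 2.1291e+5*I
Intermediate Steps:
l = 24 - 8*I*√66 (l = 24 - 8*√(16 - 82) = 24 - 8*I*√66 ≈ 24.0 - 64.992*I)
L(p) = -1953 + p
o = 26208 + 1248*I*√66 (o = (-192 + (24 - 8*I*√66))*(-156) = (-168 - 8*I*√66)*(-156) = 26208 + 1248*I*√66 ≈ 26208.0 + 10139.0*I)
P = 26208 + 1248*I*√66 ≈ 26208.0 + 10139.0*I
-21*P + L(1773) = -21*(26208 + 1248*I*√66) + (-1953 + 1773) = (-550368 - 26208*I*√66) - 180 = -550548 - 26208*I*√66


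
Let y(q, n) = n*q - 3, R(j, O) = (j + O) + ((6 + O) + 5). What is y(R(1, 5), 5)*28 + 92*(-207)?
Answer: -16048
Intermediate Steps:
R(j, O) = 11 + j + 2*O (R(j, O) = (O + j) + (11 + O) = 11 + j + 2*O)
y(q, n) = -3 + n*q
y(R(1, 5), 5)*28 + 92*(-207) = (-3 + 5*(11 + 1 + 2*5))*28 + 92*(-207) = (-3 + 5*(11 + 1 + 10))*28 - 19044 = (-3 + 5*22)*28 - 19044 = (-3 + 110)*28 - 19044 = 107*28 - 19044 = 2996 - 19044 = -16048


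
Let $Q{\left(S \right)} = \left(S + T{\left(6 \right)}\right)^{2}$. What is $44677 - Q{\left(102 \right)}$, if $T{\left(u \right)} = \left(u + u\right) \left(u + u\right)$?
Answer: $-15839$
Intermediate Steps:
$T{\left(u \right)} = 4 u^{2}$ ($T{\left(u \right)} = 2 u 2 u = 4 u^{2}$)
$Q{\left(S \right)} = \left(144 + S\right)^{2}$ ($Q{\left(S \right)} = \left(S + 4 \cdot 6^{2}\right)^{2} = \left(S + 4 \cdot 36\right)^{2} = \left(S + 144\right)^{2} = \left(144 + S\right)^{2}$)
$44677 - Q{\left(102 \right)} = 44677 - \left(144 + 102\right)^{2} = 44677 - 246^{2} = 44677 - 60516 = -15839$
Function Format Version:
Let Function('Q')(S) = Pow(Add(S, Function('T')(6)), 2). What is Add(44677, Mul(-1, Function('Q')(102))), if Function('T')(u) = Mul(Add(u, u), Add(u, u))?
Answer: -15839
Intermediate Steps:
Function('T')(u) = Mul(4, Pow(u, 2)) (Function('T')(u) = Mul(Mul(2, u), Mul(2, u)) = Mul(4, Pow(u, 2)))
Function('Q')(S) = Pow(Add(144, S), 2) (Function('Q')(S) = Pow(Add(S, Mul(4, Pow(6, 2))), 2) = Pow(Add(S, Mul(4, 36)), 2) = Pow(Add(S, 144), 2) = Pow(Add(144, S), 2))
Add(44677, Mul(-1, Function('Q')(102))) = Add(44677, Mul(-1, Pow(Add(144, 102), 2))) = Add(44677, Mul(-1, Pow(246, 2))) = Add(44677, Mul(-1, 60516)) = Add(44677, -60516) = -15839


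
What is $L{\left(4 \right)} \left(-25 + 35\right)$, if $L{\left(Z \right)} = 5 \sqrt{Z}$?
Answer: $100$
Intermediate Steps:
$L{\left(4 \right)} \left(-25 + 35\right) = 5 \sqrt{4} \left(-25 + 35\right) = 5 \cdot 2 \cdot 10 = 10 \cdot 10 = 100$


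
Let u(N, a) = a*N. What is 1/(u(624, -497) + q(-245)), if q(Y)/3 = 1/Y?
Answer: -245/75981363 ≈ -3.2245e-6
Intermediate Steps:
q(Y) = 3/Y
u(N, a) = N*a
1/(u(624, -497) + q(-245)) = 1/(624*(-497) + 3/(-245)) = 1/(-310128 + 3*(-1/245)) = 1/(-310128 - 3/245) = 1/(-75981363/245) = -245/75981363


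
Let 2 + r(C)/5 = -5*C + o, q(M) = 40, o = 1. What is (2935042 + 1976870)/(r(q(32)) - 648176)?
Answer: -4911912/649181 ≈ -7.5663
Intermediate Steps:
r(C) = -5 - 25*C (r(C) = -10 + 5*(-5*C + 1) = -10 + 5*(1 - 5*C) = -10 + (5 - 25*C) = -5 - 25*C)
(2935042 + 1976870)/(r(q(32)) - 648176) = (2935042 + 1976870)/((-5 - 25*40) - 648176) = 4911912/((-5 - 1000) - 648176) = 4911912/(-1005 - 648176) = 4911912/(-649181) = 4911912*(-1/649181) = -4911912/649181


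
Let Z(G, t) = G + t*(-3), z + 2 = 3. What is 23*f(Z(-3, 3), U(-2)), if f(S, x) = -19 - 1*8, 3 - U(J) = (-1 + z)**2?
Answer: -621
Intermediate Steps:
z = 1 (z = -2 + 3 = 1)
Z(G, t) = G - 3*t
U(J) = 3 (U(J) = 3 - (-1 + 1)**2 = 3 - 1*0**2 = 3 - 1*0 = 3 + 0 = 3)
f(S, x) = -27 (f(S, x) = -19 - 8 = -27)
23*f(Z(-3, 3), U(-2)) = 23*(-27) = -621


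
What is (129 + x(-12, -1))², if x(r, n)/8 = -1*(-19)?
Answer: 78961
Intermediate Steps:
x(r, n) = 152 (x(r, n) = 8*(-1*(-19)) = 8*19 = 152)
(129 + x(-12, -1))² = (129 + 152)² = 281² = 78961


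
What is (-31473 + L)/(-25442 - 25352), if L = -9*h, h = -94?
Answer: 30627/50794 ≈ 0.60296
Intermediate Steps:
L = 846 (L = -9*(-94) = 846)
(-31473 + L)/(-25442 - 25352) = (-31473 + 846)/(-25442 - 25352) = -30627/(-50794) = -30627*(-1/50794) = 30627/50794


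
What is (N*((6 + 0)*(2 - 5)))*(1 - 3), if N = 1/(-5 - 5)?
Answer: -18/5 ≈ -3.6000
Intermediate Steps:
N = -⅒ (N = 1/(-10) = -⅒ ≈ -0.10000)
(N*((6 + 0)*(2 - 5)))*(1 - 3) = (-(6 + 0)*(2 - 5)/10)*(1 - 3) = -3*(-3)/5*(-2) = -⅒*(-18)*(-2) = (9/5)*(-2) = -18/5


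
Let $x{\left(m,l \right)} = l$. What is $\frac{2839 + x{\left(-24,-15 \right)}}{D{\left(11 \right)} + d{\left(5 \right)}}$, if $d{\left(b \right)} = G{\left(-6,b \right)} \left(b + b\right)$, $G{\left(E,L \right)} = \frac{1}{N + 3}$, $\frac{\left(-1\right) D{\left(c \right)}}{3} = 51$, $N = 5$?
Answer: $- \frac{11296}{607} \approx -18.61$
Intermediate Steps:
$D{\left(c \right)} = -153$ ($D{\left(c \right)} = \left(-3\right) 51 = -153$)
$G{\left(E,L \right)} = \frac{1}{8}$ ($G{\left(E,L \right)} = \frac{1}{5 + 3} = \frac{1}{8}$)
$d{\left(b \right)} = \frac{b}{4}$ ($d{\left(b \right)} = \frac{b + b}{8} = \frac{2 b}{8} = \frac{b}{4}$)
$\frac{2839 + x{\left(-24,-15 \right)}}{D{\left(11 \right)} + d{\left(5 \right)}} = \frac{2839 - 15}{-153 + \frac{1}{4} \cdot 5} = \frac{2824}{-153 + \frac{5}{4}} = \frac{2824}{- \frac{607}{4}} = 2824 \left(- \frac{4}{607}\right) = - \frac{11296}{607}$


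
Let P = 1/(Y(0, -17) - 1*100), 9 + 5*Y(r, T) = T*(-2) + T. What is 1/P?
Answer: -492/5 ≈ -98.400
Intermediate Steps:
Y(r, T) = -9/5 - T/5 (Y(r, T) = -9/5 + (T*(-2) + T)/5 = -9/5 + (-2*T + T)/5 = -9/5 + (-T)/5 = -9/5 - T/5)
P = -5/492 (P = 1/((-9/5 - ⅕*(-17)) - 1*100) = 1/((-9/5 + 17/5) - 100) = 1/(8/5 - 100) = 1/(-492/5) = -5/492 ≈ -0.010163)
1/P = 1/(-5/492) = -492/5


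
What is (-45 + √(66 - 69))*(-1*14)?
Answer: 630 - 14*I*√3 ≈ 630.0 - 24.249*I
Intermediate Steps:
(-45 + √(66 - 69))*(-1*14) = (-45 + √(-3))*(-14) = (-45 + I*√3)*(-14) = 630 - 14*I*√3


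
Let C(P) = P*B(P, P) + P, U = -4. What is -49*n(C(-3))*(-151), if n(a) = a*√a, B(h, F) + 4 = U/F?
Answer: 36995*√5 ≈ 82723.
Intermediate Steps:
B(h, F) = -4 - 4/F
C(P) = P + P*(-4 - 4/P) (C(P) = P*(-4 - 4/P) + P = P + P*(-4 - 4/P))
n(a) = a^(3/2)
-49*n(C(-3))*(-151) = -49*(-4 - 3*(-3))^(3/2)*(-151) = -49*(-4 + 9)^(3/2)*(-151) = -245*√5*(-151) = 36995*√5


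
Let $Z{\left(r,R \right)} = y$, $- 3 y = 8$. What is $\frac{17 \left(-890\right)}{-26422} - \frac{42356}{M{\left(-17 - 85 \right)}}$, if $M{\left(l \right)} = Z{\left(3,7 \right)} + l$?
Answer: $\frac{840535379}{2074127} \approx 405.25$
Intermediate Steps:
$y = - \frac{8}{3}$ ($y = \left(- \frac{1}{3}\right) 8 = - \frac{8}{3} \approx -2.6667$)
$Z{\left(r,R \right)} = - \frac{8}{3}$
$M{\left(l \right)} = - \frac{8}{3} + l$
$\frac{17 \left(-890\right)}{-26422} - \frac{42356}{M{\left(-17 - 85 \right)}} = \frac{17 \left(-890\right)}{-26422} - \frac{42356}{- \frac{8}{3} - 102} = \left(-15130\right) \left(- \frac{1}{26422}\right) - \frac{42356}{- \frac{8}{3} - 102} = \frac{7565}{13211} - \frac{42356}{- \frac{8}{3} - 102} = \frac{7565}{13211} - \frac{42356}{- \frac{314}{3}} = \frac{7565}{13211} - - \frac{63534}{157} = \frac{7565}{13211} + \frac{63534}{157} = \frac{840535379}{2074127}$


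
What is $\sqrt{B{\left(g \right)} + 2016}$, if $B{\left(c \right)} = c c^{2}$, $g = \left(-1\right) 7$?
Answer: $\sqrt{1673} \approx 40.902$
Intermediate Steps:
$g = -7$
$B{\left(c \right)} = c^{3}$
$\sqrt{B{\left(g \right)} + 2016} = \sqrt{\left(-7\right)^{3} + 2016} = \sqrt{-343 + 2016} = \sqrt{1673}$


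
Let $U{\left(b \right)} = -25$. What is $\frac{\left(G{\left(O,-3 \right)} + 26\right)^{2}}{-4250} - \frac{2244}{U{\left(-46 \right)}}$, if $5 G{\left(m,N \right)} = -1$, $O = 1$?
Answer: $\frac{9520359}{106250} \approx 89.603$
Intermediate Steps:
$G{\left(m,N \right)} = - \frac{1}{5}$ ($G{\left(m,N \right)} = \frac{1}{5} \left(-1\right) = - \frac{1}{5}$)
$\frac{\left(G{\left(O,-3 \right)} + 26\right)^{2}}{-4250} - \frac{2244}{U{\left(-46 \right)}} = \frac{\left(- \frac{1}{5} + 26\right)^{2}}{-4250} - \frac{2244}{-25} = \left(\frac{129}{5}\right)^{2} \left(- \frac{1}{4250}\right) - - \frac{2244}{25} = \frac{16641}{25} \left(- \frac{1}{4250}\right) + \frac{2244}{25} = - \frac{16641}{106250} + \frac{2244}{25} = \frac{9520359}{106250}$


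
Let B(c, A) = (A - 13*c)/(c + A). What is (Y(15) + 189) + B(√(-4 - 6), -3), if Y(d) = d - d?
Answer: 3470/19 + 42*I*√10/19 ≈ 182.63 + 6.9903*I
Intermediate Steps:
B(c, A) = (A - 13*c)/(A + c)
Y(d) = 0
(Y(15) + 189) + B(√(-4 - 6), -3) = (0 + 189) + (-3 - 13*√(-4 - 6))/(-3 + √(-4 - 6)) = 189 + (-3 - 13*I*√10)/(-3 + √(-10)) = 189 + (-3 - 13*I*√10)/(-3 + I*√10)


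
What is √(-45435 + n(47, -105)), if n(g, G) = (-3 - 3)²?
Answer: I*√45399 ≈ 213.07*I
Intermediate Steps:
n(g, G) = 36 (n(g, G) = (-6)² = 36)
√(-45435 + n(47, -105)) = √(-45435 + 36) = √(-45399) = I*√45399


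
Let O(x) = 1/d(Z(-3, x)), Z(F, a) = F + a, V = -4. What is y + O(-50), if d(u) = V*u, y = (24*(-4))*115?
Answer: -2340479/212 ≈ -11040.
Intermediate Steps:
y = -11040 (y = -96*115 = -11040)
d(u) = -4*u
O(x) = 1/(12 - 4*x) (O(x) = 1/(-4*(-3 + x)) = 1/(12 - 4*x))
y + O(-50) = -11040 + 1/(4*(3 - 1*(-50))) = -11040 + 1/(4*(3 + 50)) = -11040 + (¼)/53 = -11040 + (¼)*(1/53) = -11040 + 1/212 = -2340479/212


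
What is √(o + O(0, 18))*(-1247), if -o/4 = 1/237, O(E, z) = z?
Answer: -1247*√1010094/237 ≈ -5288.1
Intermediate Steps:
o = -4/237 ≈ -0.016878
√(o + O(0, 18))*(-1247) = √(-4/237 + 18)*(-1247) = √(4262/237)*(-1247) = (√1010094/237)*(-1247) = -1247*√1010094/237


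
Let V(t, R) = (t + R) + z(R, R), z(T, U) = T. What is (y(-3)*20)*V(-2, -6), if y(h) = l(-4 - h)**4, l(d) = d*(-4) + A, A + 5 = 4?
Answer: -22680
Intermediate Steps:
A = -1 (A = -5 + 4 = -1)
l(d) = -1 - 4*d (l(d) = d*(-4) - 1 = -4*d - 1 = -1 - 4*d)
y(h) = (15 + 4*h)**4 (y(h) = (-1 - 4*(-4 - h))**4 = (-1 + (16 + 4*h))**4 = (15 + 4*h)**4)
V(t, R) = t + 2*R (V(t, R) = (t + R) + R = (R + t) + R = t + 2*R)
(y(-3)*20)*V(-2, -6) = ((15 + 4*(-3))**4*20)*(-2 + 2*(-6)) = ((15 - 12)**4*20)*(-2 - 12) = (3**4*20)*(-14) = (81*20)*(-14) = 1620*(-14) = -22680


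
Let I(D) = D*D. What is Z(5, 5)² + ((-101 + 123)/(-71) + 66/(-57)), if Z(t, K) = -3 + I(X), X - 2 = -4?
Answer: -631/1349 ≈ -0.46775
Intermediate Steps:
X = -2 (X = 2 - 4 = -2)
I(D) = D²
Z(t, K) = 1 (Z(t, K) = -3 + (-2)² = -3 + 4 = 1)
Z(5, 5)² + ((-101 + 123)/(-71) + 66/(-57)) = 1² + ((-101 + 123)/(-71) + 66/(-57)) = 1 + (22*(-1/71) + 66*(-1/57)) = 1 + (-22/71 - 22/19) = 1 - 1980/1349 = -631/1349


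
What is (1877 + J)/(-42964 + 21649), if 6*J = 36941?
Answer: -48203/127890 ≈ -0.37691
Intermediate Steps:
J = 36941/6 (J = (1/6)*36941 = 36941/6 ≈ 6156.8)
(1877 + J)/(-42964 + 21649) = (1877 + 36941/6)/(-42964 + 21649) = (48203/6)/(-21315) = (48203/6)*(-1/21315) = -48203/127890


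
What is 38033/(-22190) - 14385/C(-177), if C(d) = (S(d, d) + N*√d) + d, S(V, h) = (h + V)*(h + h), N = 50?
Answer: (-1901650*√177 + 5078614737*I)/(22190*(-125139*I + 50*√177)) ≈ -1.8289 + 0.00061104*I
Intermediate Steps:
S(V, h) = 2*h*(V + h) (S(V, h) = (V + h)*(2*h) = 2*h*(V + h))
C(d) = d + 4*d² + 50*√d (C(d) = (2*d*(d + d) + 50*√d) + d = (2*d*(2*d) + 50*√d) + d = (4*d² + 50*√d) + d = d + 4*d² + 50*√d)
38033/(-22190) - 14385/C(-177) = 38033/(-22190) - 14385/(-177 + 4*(-177)² + 50*√(-177)) = 38033*(-1/22190) - 14385/(-177 + 4*31329 + 50*(I*√177)) = -38033/22190 - 14385/(-177 + 125316 + 50*I*√177) = -38033/22190 - 14385/(125139 + 50*I*√177)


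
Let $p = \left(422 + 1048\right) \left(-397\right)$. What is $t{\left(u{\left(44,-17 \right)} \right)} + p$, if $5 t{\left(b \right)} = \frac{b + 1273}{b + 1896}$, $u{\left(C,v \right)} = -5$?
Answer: $- \frac{5517842182}{9455} \approx -5.8359 \cdot 10^{5}$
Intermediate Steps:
$t{\left(b \right)} = \frac{1273 + b}{5 \left(1896 + b\right)}$ ($t{\left(b \right)} = \frac{\left(b + 1273\right) \frac{1}{b + 1896}}{5} = \frac{\left(1273 + b\right) \frac{1}{1896 + b}}{5} = \frac{\frac{1}{1896 + b} \left(1273 + b\right)}{5} = \frac{1273 + b}{5 \left(1896 + b\right)}$)
$p = -583590$ ($p = 1470 \left(-397\right) = -583590$)
$t{\left(u{\left(44,-17 \right)} \right)} + p = \frac{1273 - 5}{5 \left(1896 - 5\right)} - 583590 = \frac{1}{5} \cdot \frac{1}{1891} \cdot 1268 - 583590 = \frac{1268}{9455} - 583590 = - \frac{5517842182}{9455}$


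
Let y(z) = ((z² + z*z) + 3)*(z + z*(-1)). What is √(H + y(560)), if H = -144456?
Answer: 2*I*√36114 ≈ 380.07*I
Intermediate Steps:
y(z) = 0 (y(z) = ((z² + z²) + 3)*(z - z) = (2*z² + 3)*0 = (3 + 2*z²)*0 = 0)
√(H + y(560)) = √(-144456 + 0) = √(-144456) = 2*I*√36114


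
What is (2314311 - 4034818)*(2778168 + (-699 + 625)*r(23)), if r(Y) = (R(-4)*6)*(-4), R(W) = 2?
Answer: -4785968732040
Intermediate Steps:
r(Y) = -48 (r(Y) = (2*6)*(-4) = 12*(-4) = -48)
(2314311 - 4034818)*(2778168 + (-699 + 625)*r(23)) = (2314311 - 4034818)*(2778168 + (-699 + 625)*(-48)) = -1720507*(2778168 - 74*(-48)) = -1720507*(2778168 + 3552) = -1720507*2781720 = -4785968732040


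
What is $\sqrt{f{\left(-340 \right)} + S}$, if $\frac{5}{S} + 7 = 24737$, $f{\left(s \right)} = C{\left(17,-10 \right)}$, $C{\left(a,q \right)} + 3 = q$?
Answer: $\frac{i \sqrt{318012962}}{4946} \approx 3.6055 i$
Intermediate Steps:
$C{\left(a,q \right)} = -3 + q$
$f{\left(s \right)} = -13$ ($f{\left(s \right)} = -3 - 10 = -13$)
$S = \frac{1}{4946}$ ($S = \frac{5}{-7 + 24737} = \frac{5}{24730} = 5 \cdot \frac{1}{24730} = \frac{1}{4946} \approx 0.00020218$)
$\sqrt{f{\left(-340 \right)} + S} = \sqrt{-13 + \frac{1}{4946}} = \sqrt{- \frac{64297}{4946}} = \frac{i \sqrt{318012962}}{4946}$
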